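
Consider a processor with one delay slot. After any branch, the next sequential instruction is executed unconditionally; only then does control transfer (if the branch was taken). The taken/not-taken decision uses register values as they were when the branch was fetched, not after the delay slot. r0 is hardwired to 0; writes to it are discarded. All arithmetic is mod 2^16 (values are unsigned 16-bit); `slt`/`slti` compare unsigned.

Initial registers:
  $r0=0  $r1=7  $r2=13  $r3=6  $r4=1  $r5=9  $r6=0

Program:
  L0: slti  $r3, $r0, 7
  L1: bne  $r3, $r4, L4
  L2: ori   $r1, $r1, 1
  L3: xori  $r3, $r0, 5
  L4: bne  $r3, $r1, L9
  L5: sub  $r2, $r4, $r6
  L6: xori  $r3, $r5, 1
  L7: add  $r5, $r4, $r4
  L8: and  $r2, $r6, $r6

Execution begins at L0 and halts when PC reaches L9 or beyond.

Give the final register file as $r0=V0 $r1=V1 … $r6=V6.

#0 slti  $r3, $r0, 7 ; 0/7/13/1/1/9/0
#1 bne  $r3, $r4, L4 ; 0/7/13/1/1/9/0 ; →fallthru
#2 ori   $r1, $r1, 1 ; 0/7/13/1/1/9/0
#3 xori  $r3, $r0, 5 ; 0/7/13/5/1/9/0
#4 bne  $r3, $r1, L9 ; 0/7/13/5/1/9/0 ; →target
#5 sub  $r2, $r4, $r6 ; 0/7/1/5/1/9/0

$r0=0 $r1=7 $r2=1 $r3=5 $r4=1 $r5=9 $r6=0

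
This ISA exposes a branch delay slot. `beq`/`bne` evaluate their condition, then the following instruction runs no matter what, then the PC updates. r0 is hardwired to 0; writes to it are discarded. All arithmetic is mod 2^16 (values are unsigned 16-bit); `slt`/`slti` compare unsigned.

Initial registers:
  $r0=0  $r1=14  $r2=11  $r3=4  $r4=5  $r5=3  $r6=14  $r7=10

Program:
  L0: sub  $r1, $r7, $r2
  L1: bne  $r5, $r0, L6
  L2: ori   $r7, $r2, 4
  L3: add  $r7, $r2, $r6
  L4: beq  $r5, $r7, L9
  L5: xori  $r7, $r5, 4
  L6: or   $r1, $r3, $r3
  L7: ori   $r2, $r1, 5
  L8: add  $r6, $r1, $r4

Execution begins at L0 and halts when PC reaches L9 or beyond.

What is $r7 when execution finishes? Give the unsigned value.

PC=0  sub  $r1, $r7, $r2     | $r0=0 $r1=65535 $r2=11 $r3=4 $r4=5 $r5=3 $r6=14 $r7=10
PC=1  bne  $r5, $r0, L6      | $r0=0 $r1=65535 $r2=11 $r3=4 $r4=5 $r5=3 $r6=14 $r7=10  [TAKEN]
PC=2  ori   $r7, $r2, 4      | $r0=0 $r1=65535 $r2=11 $r3=4 $r4=5 $r5=3 $r6=14 $r7=15
PC=6  or   $r1, $r3, $r3     | $r0=0 $r1=4 $r2=11 $r3=4 $r4=5 $r5=3 $r6=14 $r7=15
PC=7  ori   $r2, $r1, 5      | $r0=0 $r1=4 $r2=5 $r3=4 $r4=5 $r5=3 $r6=14 $r7=15
PC=8  add  $r6, $r1, $r4     | $r0=0 $r1=4 $r2=5 $r3=4 $r4=5 $r5=3 $r6=9 $r7=15

15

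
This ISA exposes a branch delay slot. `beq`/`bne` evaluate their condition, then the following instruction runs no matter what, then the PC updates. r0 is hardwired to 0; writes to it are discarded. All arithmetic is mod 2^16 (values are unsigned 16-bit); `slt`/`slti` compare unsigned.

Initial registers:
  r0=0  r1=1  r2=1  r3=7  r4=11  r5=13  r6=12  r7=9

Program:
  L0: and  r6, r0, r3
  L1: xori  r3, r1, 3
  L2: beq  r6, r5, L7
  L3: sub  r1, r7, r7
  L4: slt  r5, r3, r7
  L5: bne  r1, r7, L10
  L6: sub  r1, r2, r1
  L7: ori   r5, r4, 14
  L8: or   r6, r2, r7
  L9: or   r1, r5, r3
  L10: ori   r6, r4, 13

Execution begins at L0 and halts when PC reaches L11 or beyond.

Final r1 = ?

1

[0] and  r6, r0, r3  →  {r0:0, r1:1, r2:1, r3:7, r4:11, r5:13, r6:0, r7:9}
[1] xori  r3, r1, 3  →  {r0:0, r1:1, r2:1, r3:2, r4:11, r5:13, r6:0, r7:9}
[2] beq  r6, r5, L7  →  {r0:0, r1:1, r2:1, r3:2, r4:11, r5:13, r6:0, r7:9}  ⟨branch fallthrough⟩
[3] sub  r1, r7, r7  →  {r0:0, r1:0, r2:1, r3:2, r4:11, r5:13, r6:0, r7:9}
[4] slt  r5, r3, r7  →  {r0:0, r1:0, r2:1, r3:2, r4:11, r5:1, r6:0, r7:9}
[5] bne  r1, r7, L10  →  {r0:0, r1:0, r2:1, r3:2, r4:11, r5:1, r6:0, r7:9}  ⟨branch taken⟩
[6] sub  r1, r2, r1  →  {r0:0, r1:1, r2:1, r3:2, r4:11, r5:1, r6:0, r7:9}
[10] ori   r6, r4, 13  →  {r0:0, r1:1, r2:1, r3:2, r4:11, r5:1, r6:15, r7:9}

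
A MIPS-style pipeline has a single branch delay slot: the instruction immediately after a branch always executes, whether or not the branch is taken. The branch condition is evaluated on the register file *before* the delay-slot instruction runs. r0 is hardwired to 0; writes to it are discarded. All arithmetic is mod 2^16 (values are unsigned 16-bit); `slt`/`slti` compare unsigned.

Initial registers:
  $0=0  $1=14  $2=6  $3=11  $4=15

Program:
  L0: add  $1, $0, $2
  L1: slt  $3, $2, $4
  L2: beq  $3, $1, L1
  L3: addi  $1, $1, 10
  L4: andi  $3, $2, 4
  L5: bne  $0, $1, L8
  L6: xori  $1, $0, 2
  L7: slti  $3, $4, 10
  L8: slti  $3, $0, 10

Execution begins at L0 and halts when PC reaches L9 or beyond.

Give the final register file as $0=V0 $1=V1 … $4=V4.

[0] add  $1, $0, $2  →  {$0:0, $1:6, $2:6, $3:11, $4:15}
[1] slt  $3, $2, $4  →  {$0:0, $1:6, $2:6, $3:1, $4:15}
[2] beq  $3, $1, L1  →  {$0:0, $1:6, $2:6, $3:1, $4:15}  ⟨branch fallthrough⟩
[3] addi  $1, $1, 10  →  {$0:0, $1:16, $2:6, $3:1, $4:15}
[4] andi  $3, $2, 4  →  {$0:0, $1:16, $2:6, $3:4, $4:15}
[5] bne  $0, $1, L8  →  {$0:0, $1:16, $2:6, $3:4, $4:15}  ⟨branch taken⟩
[6] xori  $1, $0, 2  →  {$0:0, $1:2, $2:6, $3:4, $4:15}
[8] slti  $3, $0, 10  →  {$0:0, $1:2, $2:6, $3:1, $4:15}

$0=0 $1=2 $2=6 $3=1 $4=15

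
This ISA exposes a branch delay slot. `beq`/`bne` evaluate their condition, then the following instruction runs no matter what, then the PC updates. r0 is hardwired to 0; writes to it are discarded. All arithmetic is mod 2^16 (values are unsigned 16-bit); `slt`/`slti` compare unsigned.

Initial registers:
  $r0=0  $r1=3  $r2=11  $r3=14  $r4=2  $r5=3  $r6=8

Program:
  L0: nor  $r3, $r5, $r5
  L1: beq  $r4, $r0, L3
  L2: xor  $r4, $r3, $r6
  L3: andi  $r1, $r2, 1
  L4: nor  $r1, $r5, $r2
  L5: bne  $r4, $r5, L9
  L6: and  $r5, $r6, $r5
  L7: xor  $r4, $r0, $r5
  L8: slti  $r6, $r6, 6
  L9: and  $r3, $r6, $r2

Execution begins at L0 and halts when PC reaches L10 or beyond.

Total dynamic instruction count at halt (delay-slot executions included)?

[0] nor  $r3, $r5, $r5  →  {$r0:0, $r1:3, $r2:11, $r3:65532, $r4:2, $r5:3, $r6:8}
[1] beq  $r4, $r0, L3  →  {$r0:0, $r1:3, $r2:11, $r3:65532, $r4:2, $r5:3, $r6:8}  ⟨branch fallthrough⟩
[2] xor  $r4, $r3, $r6  →  {$r0:0, $r1:3, $r2:11, $r3:65532, $r4:65524, $r5:3, $r6:8}
[3] andi  $r1, $r2, 1  →  {$r0:0, $r1:1, $r2:11, $r3:65532, $r4:65524, $r5:3, $r6:8}
[4] nor  $r1, $r5, $r2  →  {$r0:0, $r1:65524, $r2:11, $r3:65532, $r4:65524, $r5:3, $r6:8}
[5] bne  $r4, $r5, L9  →  {$r0:0, $r1:65524, $r2:11, $r3:65532, $r4:65524, $r5:3, $r6:8}  ⟨branch taken⟩
[6] and  $r5, $r6, $r5  →  {$r0:0, $r1:65524, $r2:11, $r3:65532, $r4:65524, $r5:0, $r6:8}
[9] and  $r3, $r6, $r2  →  {$r0:0, $r1:65524, $r2:11, $r3:8, $r4:65524, $r5:0, $r6:8}

8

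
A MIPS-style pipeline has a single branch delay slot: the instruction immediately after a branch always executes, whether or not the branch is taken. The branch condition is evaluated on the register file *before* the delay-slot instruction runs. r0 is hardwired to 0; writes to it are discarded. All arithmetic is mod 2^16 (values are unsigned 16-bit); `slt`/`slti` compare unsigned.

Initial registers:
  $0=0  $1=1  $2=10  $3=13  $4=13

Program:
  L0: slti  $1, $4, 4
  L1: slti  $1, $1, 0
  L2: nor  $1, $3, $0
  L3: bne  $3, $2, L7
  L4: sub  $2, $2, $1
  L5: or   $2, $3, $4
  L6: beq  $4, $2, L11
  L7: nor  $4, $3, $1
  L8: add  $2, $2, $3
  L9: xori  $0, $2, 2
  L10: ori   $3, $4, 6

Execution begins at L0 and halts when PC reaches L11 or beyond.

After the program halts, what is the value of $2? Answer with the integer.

37

#0 slti  $1, $4, 4 ; 0/0/10/13/13
#1 slti  $1, $1, 0 ; 0/0/10/13/13
#2 nor  $1, $3, $0 ; 0/65522/10/13/13
#3 bne  $3, $2, L7 ; 0/65522/10/13/13 ; →target
#4 sub  $2, $2, $1 ; 0/65522/24/13/13
#7 nor  $4, $3, $1 ; 0/65522/24/13/0
#8 add  $2, $2, $3 ; 0/65522/37/13/0
#9 xori  $0, $2, 2 ; 0/65522/37/13/0
#10 ori   $3, $4, 6 ; 0/65522/37/6/0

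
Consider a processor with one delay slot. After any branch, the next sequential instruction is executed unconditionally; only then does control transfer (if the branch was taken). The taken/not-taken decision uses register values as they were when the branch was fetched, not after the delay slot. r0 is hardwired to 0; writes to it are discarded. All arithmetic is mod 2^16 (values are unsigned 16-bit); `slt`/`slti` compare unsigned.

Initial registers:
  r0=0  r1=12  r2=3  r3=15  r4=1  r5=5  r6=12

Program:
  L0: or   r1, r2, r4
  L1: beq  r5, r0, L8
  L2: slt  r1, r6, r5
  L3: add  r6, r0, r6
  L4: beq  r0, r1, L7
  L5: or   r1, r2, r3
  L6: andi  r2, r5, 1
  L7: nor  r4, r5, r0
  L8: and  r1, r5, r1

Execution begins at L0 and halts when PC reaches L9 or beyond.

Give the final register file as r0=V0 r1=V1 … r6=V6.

r0=0 r1=5 r2=3 r3=15 r4=65530 r5=5 r6=12

PC=0  or   r1, r2, r4        | r0=0 r1=3 r2=3 r3=15 r4=1 r5=5 r6=12
PC=1  beq  r5, r0, L8        | r0=0 r1=3 r2=3 r3=15 r4=1 r5=5 r6=12  [not taken]
PC=2  slt  r1, r6, r5        | r0=0 r1=0 r2=3 r3=15 r4=1 r5=5 r6=12
PC=3  add  r6, r0, r6        | r0=0 r1=0 r2=3 r3=15 r4=1 r5=5 r6=12
PC=4  beq  r0, r1, L7        | r0=0 r1=0 r2=3 r3=15 r4=1 r5=5 r6=12  [TAKEN]
PC=5  or   r1, r2, r3        | r0=0 r1=15 r2=3 r3=15 r4=1 r5=5 r6=12
PC=7  nor  r4, r5, r0        | r0=0 r1=15 r2=3 r3=15 r4=65530 r5=5 r6=12
PC=8  and  r1, r5, r1        | r0=0 r1=5 r2=3 r3=15 r4=65530 r5=5 r6=12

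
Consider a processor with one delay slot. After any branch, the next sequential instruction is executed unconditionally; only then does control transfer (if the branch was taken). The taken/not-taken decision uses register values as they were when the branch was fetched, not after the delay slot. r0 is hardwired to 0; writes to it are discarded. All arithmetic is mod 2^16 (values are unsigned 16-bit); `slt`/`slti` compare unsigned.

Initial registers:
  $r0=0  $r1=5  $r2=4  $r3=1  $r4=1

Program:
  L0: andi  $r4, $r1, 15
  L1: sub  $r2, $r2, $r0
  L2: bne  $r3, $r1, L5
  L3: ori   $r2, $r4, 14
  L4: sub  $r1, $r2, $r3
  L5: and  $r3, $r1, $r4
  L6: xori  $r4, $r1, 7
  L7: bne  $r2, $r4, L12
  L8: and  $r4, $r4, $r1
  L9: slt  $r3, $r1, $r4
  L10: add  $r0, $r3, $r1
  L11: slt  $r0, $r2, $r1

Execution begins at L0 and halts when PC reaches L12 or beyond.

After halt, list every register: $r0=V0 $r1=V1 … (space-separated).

$r0=0 $r1=5 $r2=15 $r3=5 $r4=0

PC=0  andi  $r4, $r1, 15     | $r0=0 $r1=5 $r2=4 $r3=1 $r4=5
PC=1  sub  $r2, $r2, $r0     | $r0=0 $r1=5 $r2=4 $r3=1 $r4=5
PC=2  bne  $r3, $r1, L5      | $r0=0 $r1=5 $r2=4 $r3=1 $r4=5  [TAKEN]
PC=3  ori   $r2, $r4, 14     | $r0=0 $r1=5 $r2=15 $r3=1 $r4=5
PC=5  and  $r3, $r1, $r4     | $r0=0 $r1=5 $r2=15 $r3=5 $r4=5
PC=6  xori  $r4, $r1, 7      | $r0=0 $r1=5 $r2=15 $r3=5 $r4=2
PC=7  bne  $r2, $r4, L12     | $r0=0 $r1=5 $r2=15 $r3=5 $r4=2  [TAKEN]
PC=8  and  $r4, $r4, $r1     | $r0=0 $r1=5 $r2=15 $r3=5 $r4=0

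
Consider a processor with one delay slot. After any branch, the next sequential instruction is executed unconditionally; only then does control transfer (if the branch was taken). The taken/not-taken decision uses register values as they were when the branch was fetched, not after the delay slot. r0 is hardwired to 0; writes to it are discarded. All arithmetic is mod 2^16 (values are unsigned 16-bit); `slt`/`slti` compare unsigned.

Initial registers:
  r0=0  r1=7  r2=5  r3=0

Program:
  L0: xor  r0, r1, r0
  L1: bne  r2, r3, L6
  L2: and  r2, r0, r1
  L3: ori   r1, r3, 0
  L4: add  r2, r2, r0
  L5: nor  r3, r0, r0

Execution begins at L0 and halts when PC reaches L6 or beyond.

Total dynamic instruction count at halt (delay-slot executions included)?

  step pc=0: xor  r0, r1, r0  regs=(0,7,5,0)
  step pc=1: bne  r2, r3, L6  cond=T  regs=(0,7,5,0)
  step pc=2: and  r2, r0, r1  regs=(0,7,0,0)

3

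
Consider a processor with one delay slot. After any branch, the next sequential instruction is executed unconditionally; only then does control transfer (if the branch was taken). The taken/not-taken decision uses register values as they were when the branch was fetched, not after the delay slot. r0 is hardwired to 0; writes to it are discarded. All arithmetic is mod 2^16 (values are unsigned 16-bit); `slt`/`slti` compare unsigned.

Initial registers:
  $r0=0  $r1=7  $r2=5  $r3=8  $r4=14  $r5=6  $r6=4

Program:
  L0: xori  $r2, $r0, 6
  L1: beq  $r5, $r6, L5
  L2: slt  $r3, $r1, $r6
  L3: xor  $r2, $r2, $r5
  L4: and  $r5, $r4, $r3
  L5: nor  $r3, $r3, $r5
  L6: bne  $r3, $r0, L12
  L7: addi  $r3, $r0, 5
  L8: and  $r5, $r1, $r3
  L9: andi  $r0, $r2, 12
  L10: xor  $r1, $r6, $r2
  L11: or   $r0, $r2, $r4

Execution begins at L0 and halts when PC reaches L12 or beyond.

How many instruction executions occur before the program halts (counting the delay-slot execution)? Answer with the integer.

  step pc=0: xori  $r2, $r0, 6  regs=(0,7,6,8,14,6,4)
  step pc=1: beq  $r5, $r6, L5  cond=F  regs=(0,7,6,8,14,6,4)
  step pc=2: slt  $r3, $r1, $r6  regs=(0,7,6,0,14,6,4)
  step pc=3: xor  $r2, $r2, $r5  regs=(0,7,0,0,14,6,4)
  step pc=4: and  $r5, $r4, $r3  regs=(0,7,0,0,14,0,4)
  step pc=5: nor  $r3, $r3, $r5  regs=(0,7,0,65535,14,0,4)
  step pc=6: bne  $r3, $r0, L12  cond=T  regs=(0,7,0,65535,14,0,4)
  step pc=7: addi  $r3, $r0, 5  regs=(0,7,0,5,14,0,4)

8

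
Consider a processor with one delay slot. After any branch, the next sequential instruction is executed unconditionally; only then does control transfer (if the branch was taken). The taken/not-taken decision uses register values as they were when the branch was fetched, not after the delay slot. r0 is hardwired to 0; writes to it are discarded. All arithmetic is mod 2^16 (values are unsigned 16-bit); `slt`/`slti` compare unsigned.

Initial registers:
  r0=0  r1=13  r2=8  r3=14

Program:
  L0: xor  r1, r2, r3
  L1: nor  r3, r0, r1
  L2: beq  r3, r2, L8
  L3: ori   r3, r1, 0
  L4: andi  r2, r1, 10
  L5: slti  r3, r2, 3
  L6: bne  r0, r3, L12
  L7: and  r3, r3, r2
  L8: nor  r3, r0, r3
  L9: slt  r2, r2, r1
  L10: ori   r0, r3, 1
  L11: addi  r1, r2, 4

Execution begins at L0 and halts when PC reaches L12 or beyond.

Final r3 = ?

[0] xor  r1, r2, r3  →  {r0:0, r1:6, r2:8, r3:14}
[1] nor  r3, r0, r1  →  {r0:0, r1:6, r2:8, r3:65529}
[2] beq  r3, r2, L8  →  {r0:0, r1:6, r2:8, r3:65529}  ⟨branch fallthrough⟩
[3] ori   r3, r1, 0  →  {r0:0, r1:6, r2:8, r3:6}
[4] andi  r2, r1, 10  →  {r0:0, r1:6, r2:2, r3:6}
[5] slti  r3, r2, 3  →  {r0:0, r1:6, r2:2, r3:1}
[6] bne  r0, r3, L12  →  {r0:0, r1:6, r2:2, r3:1}  ⟨branch taken⟩
[7] and  r3, r3, r2  →  {r0:0, r1:6, r2:2, r3:0}

0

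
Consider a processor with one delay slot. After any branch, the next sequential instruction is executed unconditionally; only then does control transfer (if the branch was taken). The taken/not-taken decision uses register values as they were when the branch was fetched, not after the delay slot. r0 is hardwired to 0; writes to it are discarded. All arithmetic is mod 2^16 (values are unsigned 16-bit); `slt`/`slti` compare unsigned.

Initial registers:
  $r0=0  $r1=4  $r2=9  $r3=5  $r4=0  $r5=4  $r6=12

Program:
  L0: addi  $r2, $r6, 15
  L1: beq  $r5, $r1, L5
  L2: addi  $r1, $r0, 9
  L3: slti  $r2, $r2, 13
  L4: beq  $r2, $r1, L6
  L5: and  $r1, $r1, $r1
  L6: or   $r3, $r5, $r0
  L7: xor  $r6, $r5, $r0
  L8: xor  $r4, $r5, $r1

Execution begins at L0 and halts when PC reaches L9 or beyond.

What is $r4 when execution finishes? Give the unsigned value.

#0 addi  $r2, $r6, 15 ; 0/4/27/5/0/4/12
#1 beq  $r5, $r1, L5 ; 0/4/27/5/0/4/12 ; →target
#2 addi  $r1, $r0, 9 ; 0/9/27/5/0/4/12
#5 and  $r1, $r1, $r1 ; 0/9/27/5/0/4/12
#6 or   $r3, $r5, $r0 ; 0/9/27/4/0/4/12
#7 xor  $r6, $r5, $r0 ; 0/9/27/4/0/4/4
#8 xor  $r4, $r5, $r1 ; 0/9/27/4/13/4/4

13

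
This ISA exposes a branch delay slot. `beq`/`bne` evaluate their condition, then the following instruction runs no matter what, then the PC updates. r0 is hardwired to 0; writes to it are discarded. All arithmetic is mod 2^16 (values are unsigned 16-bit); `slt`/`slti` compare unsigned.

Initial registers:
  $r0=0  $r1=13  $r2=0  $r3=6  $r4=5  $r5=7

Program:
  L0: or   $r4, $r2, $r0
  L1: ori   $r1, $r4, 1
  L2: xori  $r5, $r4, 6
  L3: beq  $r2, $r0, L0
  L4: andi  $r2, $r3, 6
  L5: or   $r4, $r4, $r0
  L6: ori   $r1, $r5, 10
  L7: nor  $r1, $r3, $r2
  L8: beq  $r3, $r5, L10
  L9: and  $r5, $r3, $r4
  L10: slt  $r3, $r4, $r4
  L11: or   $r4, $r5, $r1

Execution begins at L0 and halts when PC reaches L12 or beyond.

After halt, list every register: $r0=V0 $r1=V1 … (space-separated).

PC=0  or   $r4, $r2, $r0     | $r0=0 $r1=13 $r2=0 $r3=6 $r4=0 $r5=7
PC=1  ori   $r1, $r4, 1      | $r0=0 $r1=1 $r2=0 $r3=6 $r4=0 $r5=7
PC=2  xori  $r5, $r4, 6      | $r0=0 $r1=1 $r2=0 $r3=6 $r4=0 $r5=6
PC=3  beq  $r2, $r0, L0      | $r0=0 $r1=1 $r2=0 $r3=6 $r4=0 $r5=6  [TAKEN]
PC=4  andi  $r2, $r3, 6      | $r0=0 $r1=1 $r2=6 $r3=6 $r4=0 $r5=6
PC=0  or   $r4, $r2, $r0     | $r0=0 $r1=1 $r2=6 $r3=6 $r4=6 $r5=6
PC=1  ori   $r1, $r4, 1      | $r0=0 $r1=7 $r2=6 $r3=6 $r4=6 $r5=6
PC=2  xori  $r5, $r4, 6      | $r0=0 $r1=7 $r2=6 $r3=6 $r4=6 $r5=0
PC=3  beq  $r2, $r0, L0      | $r0=0 $r1=7 $r2=6 $r3=6 $r4=6 $r5=0  [not taken]
PC=4  andi  $r2, $r3, 6      | $r0=0 $r1=7 $r2=6 $r3=6 $r4=6 $r5=0
PC=5  or   $r4, $r4, $r0     | $r0=0 $r1=7 $r2=6 $r3=6 $r4=6 $r5=0
PC=6  ori   $r1, $r5, 10     | $r0=0 $r1=10 $r2=6 $r3=6 $r4=6 $r5=0
PC=7  nor  $r1, $r3, $r2     | $r0=0 $r1=65529 $r2=6 $r3=6 $r4=6 $r5=0
PC=8  beq  $r3, $r5, L10     | $r0=0 $r1=65529 $r2=6 $r3=6 $r4=6 $r5=0  [not taken]
PC=9  and  $r5, $r3, $r4     | $r0=0 $r1=65529 $r2=6 $r3=6 $r4=6 $r5=6
PC=10 slt  $r3, $r4, $r4     | $r0=0 $r1=65529 $r2=6 $r3=0 $r4=6 $r5=6
PC=11 or   $r4, $r5, $r1     | $r0=0 $r1=65529 $r2=6 $r3=0 $r4=65535 $r5=6

$r0=0 $r1=65529 $r2=6 $r3=0 $r4=65535 $r5=6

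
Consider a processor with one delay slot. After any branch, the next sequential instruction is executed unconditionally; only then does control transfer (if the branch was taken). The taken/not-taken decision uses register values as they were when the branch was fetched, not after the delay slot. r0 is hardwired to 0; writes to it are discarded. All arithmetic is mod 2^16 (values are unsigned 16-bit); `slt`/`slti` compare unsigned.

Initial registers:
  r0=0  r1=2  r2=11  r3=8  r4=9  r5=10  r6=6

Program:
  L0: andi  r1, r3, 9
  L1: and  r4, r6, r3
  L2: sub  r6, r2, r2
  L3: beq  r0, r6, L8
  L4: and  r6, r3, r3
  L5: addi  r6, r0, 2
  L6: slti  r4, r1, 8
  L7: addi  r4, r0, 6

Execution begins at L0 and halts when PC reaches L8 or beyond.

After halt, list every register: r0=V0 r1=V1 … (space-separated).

r0=0 r1=8 r2=11 r3=8 r4=0 r5=10 r6=8

PC=0  andi  r1, r3, 9        | r0=0 r1=8 r2=11 r3=8 r4=9 r5=10 r6=6
PC=1  and  r4, r6, r3        | r0=0 r1=8 r2=11 r3=8 r4=0 r5=10 r6=6
PC=2  sub  r6, r2, r2        | r0=0 r1=8 r2=11 r3=8 r4=0 r5=10 r6=0
PC=3  beq  r0, r6, L8        | r0=0 r1=8 r2=11 r3=8 r4=0 r5=10 r6=0  [TAKEN]
PC=4  and  r6, r3, r3        | r0=0 r1=8 r2=11 r3=8 r4=0 r5=10 r6=8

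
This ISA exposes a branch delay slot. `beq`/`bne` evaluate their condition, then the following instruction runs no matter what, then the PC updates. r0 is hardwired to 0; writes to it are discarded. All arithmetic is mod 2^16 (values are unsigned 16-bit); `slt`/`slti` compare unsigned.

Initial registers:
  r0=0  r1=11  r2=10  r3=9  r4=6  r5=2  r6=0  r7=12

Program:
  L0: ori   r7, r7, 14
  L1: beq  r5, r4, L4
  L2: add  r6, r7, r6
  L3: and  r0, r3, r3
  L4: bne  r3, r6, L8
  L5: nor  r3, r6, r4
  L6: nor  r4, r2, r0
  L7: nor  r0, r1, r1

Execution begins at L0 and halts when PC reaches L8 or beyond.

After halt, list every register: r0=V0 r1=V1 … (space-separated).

  step pc=0: ori   r7, r7, 14  regs=(0,11,10,9,6,2,0,14)
  step pc=1: beq  r5, r4, L4  cond=F  regs=(0,11,10,9,6,2,0,14)
  step pc=2: add  r6, r7, r6  regs=(0,11,10,9,6,2,14,14)
  step pc=3: and  r0, r3, r3  regs=(0,11,10,9,6,2,14,14)
  step pc=4: bne  r3, r6, L8  cond=T  regs=(0,11,10,9,6,2,14,14)
  step pc=5: nor  r3, r6, r4  regs=(0,11,10,65521,6,2,14,14)

r0=0 r1=11 r2=10 r3=65521 r4=6 r5=2 r6=14 r7=14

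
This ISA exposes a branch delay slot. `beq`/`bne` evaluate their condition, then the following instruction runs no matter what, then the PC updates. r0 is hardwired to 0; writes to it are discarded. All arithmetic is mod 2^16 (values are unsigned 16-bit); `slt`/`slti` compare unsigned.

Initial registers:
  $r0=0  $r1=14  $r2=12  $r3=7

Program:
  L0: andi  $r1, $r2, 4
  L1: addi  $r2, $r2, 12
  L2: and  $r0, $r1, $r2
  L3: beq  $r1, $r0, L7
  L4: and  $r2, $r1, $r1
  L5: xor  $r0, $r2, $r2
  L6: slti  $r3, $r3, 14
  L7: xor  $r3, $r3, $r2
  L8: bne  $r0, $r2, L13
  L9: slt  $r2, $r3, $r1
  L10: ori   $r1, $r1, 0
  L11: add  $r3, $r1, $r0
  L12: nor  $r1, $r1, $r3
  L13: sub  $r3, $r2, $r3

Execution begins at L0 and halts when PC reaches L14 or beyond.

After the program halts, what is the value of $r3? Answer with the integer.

#0 andi  $r1, $r2, 4 ; 0/4/12/7
#1 addi  $r2, $r2, 12 ; 0/4/24/7
#2 and  $r0, $r1, $r2 ; 0/4/24/7
#3 beq  $r1, $r0, L7 ; 0/4/24/7 ; →fallthru
#4 and  $r2, $r1, $r1 ; 0/4/4/7
#5 xor  $r0, $r2, $r2 ; 0/4/4/7
#6 slti  $r3, $r3, 14 ; 0/4/4/1
#7 xor  $r3, $r3, $r2 ; 0/4/4/5
#8 bne  $r0, $r2, L13 ; 0/4/4/5 ; →target
#9 slt  $r2, $r3, $r1 ; 0/4/0/5
#13 sub  $r3, $r2, $r3 ; 0/4/0/65531

65531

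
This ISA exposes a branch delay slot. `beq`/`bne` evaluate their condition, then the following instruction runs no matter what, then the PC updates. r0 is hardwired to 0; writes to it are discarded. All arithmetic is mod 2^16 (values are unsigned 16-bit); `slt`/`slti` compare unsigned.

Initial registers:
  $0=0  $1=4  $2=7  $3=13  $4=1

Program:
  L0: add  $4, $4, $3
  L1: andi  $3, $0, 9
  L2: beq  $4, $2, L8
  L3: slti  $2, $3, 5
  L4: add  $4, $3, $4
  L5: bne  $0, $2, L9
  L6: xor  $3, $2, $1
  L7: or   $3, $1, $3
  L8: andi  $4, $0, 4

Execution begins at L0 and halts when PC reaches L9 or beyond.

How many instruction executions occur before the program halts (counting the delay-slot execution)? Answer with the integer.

7

PC=0  add  $4, $4, $3        | $0=0 $1=4 $2=7 $3=13 $4=14
PC=1  andi  $3, $0, 9        | $0=0 $1=4 $2=7 $3=0 $4=14
PC=2  beq  $4, $2, L8        | $0=0 $1=4 $2=7 $3=0 $4=14  [not taken]
PC=3  slti  $2, $3, 5        | $0=0 $1=4 $2=1 $3=0 $4=14
PC=4  add  $4, $3, $4        | $0=0 $1=4 $2=1 $3=0 $4=14
PC=5  bne  $0, $2, L9        | $0=0 $1=4 $2=1 $3=0 $4=14  [TAKEN]
PC=6  xor  $3, $2, $1        | $0=0 $1=4 $2=1 $3=5 $4=14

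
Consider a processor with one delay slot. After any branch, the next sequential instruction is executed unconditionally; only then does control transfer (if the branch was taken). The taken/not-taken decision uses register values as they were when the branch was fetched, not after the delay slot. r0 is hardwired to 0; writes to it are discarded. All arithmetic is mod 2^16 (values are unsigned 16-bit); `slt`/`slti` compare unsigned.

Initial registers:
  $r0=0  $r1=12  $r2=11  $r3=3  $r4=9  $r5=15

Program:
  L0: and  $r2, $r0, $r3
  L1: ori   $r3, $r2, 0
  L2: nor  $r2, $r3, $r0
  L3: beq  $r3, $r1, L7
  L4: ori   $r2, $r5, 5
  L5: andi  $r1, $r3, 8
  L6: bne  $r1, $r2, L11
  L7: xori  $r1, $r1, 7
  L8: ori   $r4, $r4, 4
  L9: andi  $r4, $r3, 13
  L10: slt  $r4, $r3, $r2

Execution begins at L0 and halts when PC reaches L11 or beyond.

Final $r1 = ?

7

#0 and  $r2, $r0, $r3 ; 0/12/0/3/9/15
#1 ori   $r3, $r2, 0 ; 0/12/0/0/9/15
#2 nor  $r2, $r3, $r0 ; 0/12/65535/0/9/15
#3 beq  $r3, $r1, L7 ; 0/12/65535/0/9/15 ; →fallthru
#4 ori   $r2, $r5, 5 ; 0/12/15/0/9/15
#5 andi  $r1, $r3, 8 ; 0/0/15/0/9/15
#6 bne  $r1, $r2, L11 ; 0/0/15/0/9/15 ; →target
#7 xori  $r1, $r1, 7 ; 0/7/15/0/9/15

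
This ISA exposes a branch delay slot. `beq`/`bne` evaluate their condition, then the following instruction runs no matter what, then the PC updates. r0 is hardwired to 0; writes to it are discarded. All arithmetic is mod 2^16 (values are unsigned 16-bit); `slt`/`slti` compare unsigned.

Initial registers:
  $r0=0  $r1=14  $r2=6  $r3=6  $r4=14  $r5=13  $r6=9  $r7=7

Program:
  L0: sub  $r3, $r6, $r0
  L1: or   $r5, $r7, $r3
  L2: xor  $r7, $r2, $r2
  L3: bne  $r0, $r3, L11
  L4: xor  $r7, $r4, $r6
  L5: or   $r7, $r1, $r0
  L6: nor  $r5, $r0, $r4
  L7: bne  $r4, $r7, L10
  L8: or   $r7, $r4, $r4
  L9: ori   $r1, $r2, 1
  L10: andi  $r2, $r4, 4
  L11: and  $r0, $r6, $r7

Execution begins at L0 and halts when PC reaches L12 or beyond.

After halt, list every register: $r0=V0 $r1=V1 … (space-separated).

$r0=0 $r1=14 $r2=6 $r3=9 $r4=14 $r5=15 $r6=9 $r7=7

  step pc=0: sub  $r3, $r6, $r0  regs=(0,14,6,9,14,13,9,7)
  step pc=1: or   $r5, $r7, $r3  regs=(0,14,6,9,14,15,9,7)
  step pc=2: xor  $r7, $r2, $r2  regs=(0,14,6,9,14,15,9,0)
  step pc=3: bne  $r0, $r3, L11  cond=T  regs=(0,14,6,9,14,15,9,0)
  step pc=4: xor  $r7, $r4, $r6  regs=(0,14,6,9,14,15,9,7)
  step pc=11: and  $r0, $r6, $r7  regs=(0,14,6,9,14,15,9,7)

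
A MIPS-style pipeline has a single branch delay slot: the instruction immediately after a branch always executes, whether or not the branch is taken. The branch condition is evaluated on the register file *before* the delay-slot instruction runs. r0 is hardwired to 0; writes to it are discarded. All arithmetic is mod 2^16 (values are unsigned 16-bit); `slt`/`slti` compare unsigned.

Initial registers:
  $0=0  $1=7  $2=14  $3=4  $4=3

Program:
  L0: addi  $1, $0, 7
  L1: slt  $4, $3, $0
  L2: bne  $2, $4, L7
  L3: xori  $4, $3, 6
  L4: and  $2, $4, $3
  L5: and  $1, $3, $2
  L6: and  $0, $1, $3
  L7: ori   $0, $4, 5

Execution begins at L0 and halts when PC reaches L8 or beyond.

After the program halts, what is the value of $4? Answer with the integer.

2

#0 addi  $1, $0, 7 ; 0/7/14/4/3
#1 slt  $4, $3, $0 ; 0/7/14/4/0
#2 bne  $2, $4, L7 ; 0/7/14/4/0 ; →target
#3 xori  $4, $3, 6 ; 0/7/14/4/2
#7 ori   $0, $4, 5 ; 0/7/14/4/2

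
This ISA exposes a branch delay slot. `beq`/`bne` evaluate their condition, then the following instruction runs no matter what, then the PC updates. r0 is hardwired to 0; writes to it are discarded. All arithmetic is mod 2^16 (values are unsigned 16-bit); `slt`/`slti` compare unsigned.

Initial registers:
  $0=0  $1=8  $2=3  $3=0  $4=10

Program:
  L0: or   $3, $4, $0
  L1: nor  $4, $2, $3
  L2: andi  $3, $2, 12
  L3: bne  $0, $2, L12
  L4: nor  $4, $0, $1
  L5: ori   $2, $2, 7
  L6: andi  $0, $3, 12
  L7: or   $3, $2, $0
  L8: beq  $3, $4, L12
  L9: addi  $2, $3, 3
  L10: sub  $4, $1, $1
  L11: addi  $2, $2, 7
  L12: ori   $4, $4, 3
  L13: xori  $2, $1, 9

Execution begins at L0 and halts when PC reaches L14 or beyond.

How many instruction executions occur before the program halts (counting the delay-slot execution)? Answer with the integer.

  step pc=0: or   $3, $4, $0  regs=(0,8,3,10,10)
  step pc=1: nor  $4, $2, $3  regs=(0,8,3,10,65524)
  step pc=2: andi  $3, $2, 12  regs=(0,8,3,0,65524)
  step pc=3: bne  $0, $2, L12  cond=T  regs=(0,8,3,0,65524)
  step pc=4: nor  $4, $0, $1  regs=(0,8,3,0,65527)
  step pc=12: ori   $4, $4, 3  regs=(0,8,3,0,65527)
  step pc=13: xori  $2, $1, 9  regs=(0,8,1,0,65527)

7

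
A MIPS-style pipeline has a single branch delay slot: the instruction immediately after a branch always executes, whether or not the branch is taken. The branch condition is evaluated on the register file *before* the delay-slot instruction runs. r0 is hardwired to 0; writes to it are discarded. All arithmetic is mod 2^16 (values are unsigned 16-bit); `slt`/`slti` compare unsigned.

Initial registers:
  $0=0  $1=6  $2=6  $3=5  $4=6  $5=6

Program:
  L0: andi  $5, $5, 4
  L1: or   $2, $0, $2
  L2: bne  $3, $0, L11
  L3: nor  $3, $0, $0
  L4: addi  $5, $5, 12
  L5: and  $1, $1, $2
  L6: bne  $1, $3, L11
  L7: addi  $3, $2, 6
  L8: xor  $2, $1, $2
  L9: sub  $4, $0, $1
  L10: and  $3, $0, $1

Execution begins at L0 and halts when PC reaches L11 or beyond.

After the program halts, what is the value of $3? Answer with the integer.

65535

[0] andi  $5, $5, 4  →  {$0:0, $1:6, $2:6, $3:5, $4:6, $5:4}
[1] or   $2, $0, $2  →  {$0:0, $1:6, $2:6, $3:5, $4:6, $5:4}
[2] bne  $3, $0, L11  →  {$0:0, $1:6, $2:6, $3:5, $4:6, $5:4}  ⟨branch taken⟩
[3] nor  $3, $0, $0  →  {$0:0, $1:6, $2:6, $3:65535, $4:6, $5:4}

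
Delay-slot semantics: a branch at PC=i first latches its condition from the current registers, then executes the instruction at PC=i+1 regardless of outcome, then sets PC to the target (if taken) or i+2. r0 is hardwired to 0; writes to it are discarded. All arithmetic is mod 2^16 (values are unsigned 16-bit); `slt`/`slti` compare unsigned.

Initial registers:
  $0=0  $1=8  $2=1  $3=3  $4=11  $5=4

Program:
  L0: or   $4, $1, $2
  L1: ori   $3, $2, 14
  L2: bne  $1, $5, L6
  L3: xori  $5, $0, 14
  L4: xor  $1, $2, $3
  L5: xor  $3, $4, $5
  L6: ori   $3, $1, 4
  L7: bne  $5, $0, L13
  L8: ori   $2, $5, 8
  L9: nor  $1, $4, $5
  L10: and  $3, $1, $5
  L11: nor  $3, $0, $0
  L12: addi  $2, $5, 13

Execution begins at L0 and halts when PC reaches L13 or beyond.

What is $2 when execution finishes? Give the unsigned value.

14

[0] or   $4, $1, $2  →  {$0:0, $1:8, $2:1, $3:3, $4:9, $5:4}
[1] ori   $3, $2, 14  →  {$0:0, $1:8, $2:1, $3:15, $4:9, $5:4}
[2] bne  $1, $5, L6  →  {$0:0, $1:8, $2:1, $3:15, $4:9, $5:4}  ⟨branch taken⟩
[3] xori  $5, $0, 14  →  {$0:0, $1:8, $2:1, $3:15, $4:9, $5:14}
[6] ori   $3, $1, 4  →  {$0:0, $1:8, $2:1, $3:12, $4:9, $5:14}
[7] bne  $5, $0, L13  →  {$0:0, $1:8, $2:1, $3:12, $4:9, $5:14}  ⟨branch taken⟩
[8] ori   $2, $5, 8  →  {$0:0, $1:8, $2:14, $3:12, $4:9, $5:14}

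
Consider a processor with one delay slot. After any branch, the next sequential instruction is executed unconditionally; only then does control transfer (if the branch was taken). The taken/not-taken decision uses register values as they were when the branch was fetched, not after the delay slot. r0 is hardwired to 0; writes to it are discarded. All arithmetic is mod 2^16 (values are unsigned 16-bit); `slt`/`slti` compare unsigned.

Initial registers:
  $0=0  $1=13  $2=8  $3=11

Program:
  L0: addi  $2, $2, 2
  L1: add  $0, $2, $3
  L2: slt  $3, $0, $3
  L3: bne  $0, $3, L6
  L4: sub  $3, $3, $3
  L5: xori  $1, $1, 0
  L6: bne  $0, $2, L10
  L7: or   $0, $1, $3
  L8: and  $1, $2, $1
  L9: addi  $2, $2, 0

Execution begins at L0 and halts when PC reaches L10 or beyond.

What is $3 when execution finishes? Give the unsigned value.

0

#0 addi  $2, $2, 2 ; 0/13/10/11
#1 add  $0, $2, $3 ; 0/13/10/11
#2 slt  $3, $0, $3 ; 0/13/10/1
#3 bne  $0, $3, L6 ; 0/13/10/1 ; →target
#4 sub  $3, $3, $3 ; 0/13/10/0
#6 bne  $0, $2, L10 ; 0/13/10/0 ; →target
#7 or   $0, $1, $3 ; 0/13/10/0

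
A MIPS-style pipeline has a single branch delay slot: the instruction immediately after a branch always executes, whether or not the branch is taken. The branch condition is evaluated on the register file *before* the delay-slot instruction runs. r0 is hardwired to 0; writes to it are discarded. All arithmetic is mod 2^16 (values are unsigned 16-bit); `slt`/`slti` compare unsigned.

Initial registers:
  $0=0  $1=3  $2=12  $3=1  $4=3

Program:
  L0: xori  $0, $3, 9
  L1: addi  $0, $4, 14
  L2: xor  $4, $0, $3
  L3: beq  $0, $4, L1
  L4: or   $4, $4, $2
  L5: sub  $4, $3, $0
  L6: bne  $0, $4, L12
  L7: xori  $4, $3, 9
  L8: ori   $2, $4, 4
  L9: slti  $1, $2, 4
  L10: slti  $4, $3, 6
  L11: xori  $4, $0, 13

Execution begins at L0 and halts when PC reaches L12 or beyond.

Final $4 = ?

8

[0] xori  $0, $3, 9  →  {$0:0, $1:3, $2:12, $3:1, $4:3}
[1] addi  $0, $4, 14  →  {$0:0, $1:3, $2:12, $3:1, $4:3}
[2] xor  $4, $0, $3  →  {$0:0, $1:3, $2:12, $3:1, $4:1}
[3] beq  $0, $4, L1  →  {$0:0, $1:3, $2:12, $3:1, $4:1}  ⟨branch fallthrough⟩
[4] or   $4, $4, $2  →  {$0:0, $1:3, $2:12, $3:1, $4:13}
[5] sub  $4, $3, $0  →  {$0:0, $1:3, $2:12, $3:1, $4:1}
[6] bne  $0, $4, L12  →  {$0:0, $1:3, $2:12, $3:1, $4:1}  ⟨branch taken⟩
[7] xori  $4, $3, 9  →  {$0:0, $1:3, $2:12, $3:1, $4:8}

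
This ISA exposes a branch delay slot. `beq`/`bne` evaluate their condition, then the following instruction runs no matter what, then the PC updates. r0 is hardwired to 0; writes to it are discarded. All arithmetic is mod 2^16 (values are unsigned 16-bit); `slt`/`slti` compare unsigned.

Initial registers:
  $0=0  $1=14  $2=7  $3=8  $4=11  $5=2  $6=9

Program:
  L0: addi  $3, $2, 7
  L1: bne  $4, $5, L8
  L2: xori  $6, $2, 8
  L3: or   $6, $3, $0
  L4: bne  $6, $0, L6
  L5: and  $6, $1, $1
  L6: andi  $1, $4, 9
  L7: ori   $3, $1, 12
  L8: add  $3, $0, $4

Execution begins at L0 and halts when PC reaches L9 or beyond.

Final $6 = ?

15

[0] addi  $3, $2, 7  →  {$0:0, $1:14, $2:7, $3:14, $4:11, $5:2, $6:9}
[1] bne  $4, $5, L8  →  {$0:0, $1:14, $2:7, $3:14, $4:11, $5:2, $6:9}  ⟨branch taken⟩
[2] xori  $6, $2, 8  →  {$0:0, $1:14, $2:7, $3:14, $4:11, $5:2, $6:15}
[8] add  $3, $0, $4  →  {$0:0, $1:14, $2:7, $3:11, $4:11, $5:2, $6:15}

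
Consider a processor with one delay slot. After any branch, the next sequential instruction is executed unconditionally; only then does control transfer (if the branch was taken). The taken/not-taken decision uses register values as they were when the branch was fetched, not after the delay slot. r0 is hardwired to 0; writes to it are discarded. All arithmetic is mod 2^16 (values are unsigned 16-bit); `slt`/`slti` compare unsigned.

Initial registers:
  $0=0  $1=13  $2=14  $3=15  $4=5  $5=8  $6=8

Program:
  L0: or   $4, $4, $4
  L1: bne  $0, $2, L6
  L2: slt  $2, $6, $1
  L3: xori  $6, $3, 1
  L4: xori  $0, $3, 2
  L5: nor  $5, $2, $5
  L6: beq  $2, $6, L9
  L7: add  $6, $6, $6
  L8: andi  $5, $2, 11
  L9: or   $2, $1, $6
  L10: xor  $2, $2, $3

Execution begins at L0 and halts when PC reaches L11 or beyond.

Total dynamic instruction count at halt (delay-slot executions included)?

8

#0 or   $4, $4, $4 ; 0/13/14/15/5/8/8
#1 bne  $0, $2, L6 ; 0/13/14/15/5/8/8 ; →target
#2 slt  $2, $6, $1 ; 0/13/1/15/5/8/8
#6 beq  $2, $6, L9 ; 0/13/1/15/5/8/8 ; →fallthru
#7 add  $6, $6, $6 ; 0/13/1/15/5/8/16
#8 andi  $5, $2, 11 ; 0/13/1/15/5/1/16
#9 or   $2, $1, $6 ; 0/13/29/15/5/1/16
#10 xor  $2, $2, $3 ; 0/13/18/15/5/1/16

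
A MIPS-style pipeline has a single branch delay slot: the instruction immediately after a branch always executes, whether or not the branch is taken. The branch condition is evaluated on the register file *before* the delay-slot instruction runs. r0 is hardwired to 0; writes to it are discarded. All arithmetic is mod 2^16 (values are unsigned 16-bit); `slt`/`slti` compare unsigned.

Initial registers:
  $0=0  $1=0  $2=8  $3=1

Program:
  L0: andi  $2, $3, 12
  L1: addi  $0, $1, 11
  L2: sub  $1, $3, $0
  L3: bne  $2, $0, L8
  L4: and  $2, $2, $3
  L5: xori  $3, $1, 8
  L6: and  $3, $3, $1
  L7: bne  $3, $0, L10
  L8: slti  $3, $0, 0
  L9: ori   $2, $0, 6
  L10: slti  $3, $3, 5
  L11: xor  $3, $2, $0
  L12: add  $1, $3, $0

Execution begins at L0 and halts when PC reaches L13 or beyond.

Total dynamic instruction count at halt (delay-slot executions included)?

12

[0] andi  $2, $3, 12  →  {$0:0, $1:0, $2:0, $3:1}
[1] addi  $0, $1, 11  →  {$0:0, $1:0, $2:0, $3:1}
[2] sub  $1, $3, $0  →  {$0:0, $1:1, $2:0, $3:1}
[3] bne  $2, $0, L8  →  {$0:0, $1:1, $2:0, $3:1}  ⟨branch fallthrough⟩
[4] and  $2, $2, $3  →  {$0:0, $1:1, $2:0, $3:1}
[5] xori  $3, $1, 8  →  {$0:0, $1:1, $2:0, $3:9}
[6] and  $3, $3, $1  →  {$0:0, $1:1, $2:0, $3:1}
[7] bne  $3, $0, L10  →  {$0:0, $1:1, $2:0, $3:1}  ⟨branch taken⟩
[8] slti  $3, $0, 0  →  {$0:0, $1:1, $2:0, $3:0}
[10] slti  $3, $3, 5  →  {$0:0, $1:1, $2:0, $3:1}
[11] xor  $3, $2, $0  →  {$0:0, $1:1, $2:0, $3:0}
[12] add  $1, $3, $0  →  {$0:0, $1:0, $2:0, $3:0}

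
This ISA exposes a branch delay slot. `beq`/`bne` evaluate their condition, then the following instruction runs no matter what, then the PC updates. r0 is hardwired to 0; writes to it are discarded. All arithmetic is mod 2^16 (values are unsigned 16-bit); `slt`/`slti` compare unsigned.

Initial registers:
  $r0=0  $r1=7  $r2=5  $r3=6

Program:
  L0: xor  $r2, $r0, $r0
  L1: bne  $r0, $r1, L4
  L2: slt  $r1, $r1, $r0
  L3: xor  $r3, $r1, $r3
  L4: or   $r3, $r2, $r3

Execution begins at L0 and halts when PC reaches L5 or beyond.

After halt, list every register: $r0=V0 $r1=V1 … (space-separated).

PC=0  xor  $r2, $r0, $r0     | $r0=0 $r1=7 $r2=0 $r3=6
PC=1  bne  $r0, $r1, L4      | $r0=0 $r1=7 $r2=0 $r3=6  [TAKEN]
PC=2  slt  $r1, $r1, $r0     | $r0=0 $r1=0 $r2=0 $r3=6
PC=4  or   $r3, $r2, $r3     | $r0=0 $r1=0 $r2=0 $r3=6

$r0=0 $r1=0 $r2=0 $r3=6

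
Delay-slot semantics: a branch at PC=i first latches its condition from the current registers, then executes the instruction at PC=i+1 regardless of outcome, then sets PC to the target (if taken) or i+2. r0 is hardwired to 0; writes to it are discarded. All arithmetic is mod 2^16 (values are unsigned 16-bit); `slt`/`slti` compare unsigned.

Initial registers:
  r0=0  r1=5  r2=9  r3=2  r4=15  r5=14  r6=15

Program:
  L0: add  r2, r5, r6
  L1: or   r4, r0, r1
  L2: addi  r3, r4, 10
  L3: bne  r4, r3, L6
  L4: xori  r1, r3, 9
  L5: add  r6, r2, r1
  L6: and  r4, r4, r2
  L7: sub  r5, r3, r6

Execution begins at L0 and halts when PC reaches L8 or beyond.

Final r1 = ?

6

[0] add  r2, r5, r6  →  {r0:0, r1:5, r2:29, r3:2, r4:15, r5:14, r6:15}
[1] or   r4, r0, r1  →  {r0:0, r1:5, r2:29, r3:2, r4:5, r5:14, r6:15}
[2] addi  r3, r4, 10  →  {r0:0, r1:5, r2:29, r3:15, r4:5, r5:14, r6:15}
[3] bne  r4, r3, L6  →  {r0:0, r1:5, r2:29, r3:15, r4:5, r5:14, r6:15}  ⟨branch taken⟩
[4] xori  r1, r3, 9  →  {r0:0, r1:6, r2:29, r3:15, r4:5, r5:14, r6:15}
[6] and  r4, r4, r2  →  {r0:0, r1:6, r2:29, r3:15, r4:5, r5:14, r6:15}
[7] sub  r5, r3, r6  →  {r0:0, r1:6, r2:29, r3:15, r4:5, r5:0, r6:15}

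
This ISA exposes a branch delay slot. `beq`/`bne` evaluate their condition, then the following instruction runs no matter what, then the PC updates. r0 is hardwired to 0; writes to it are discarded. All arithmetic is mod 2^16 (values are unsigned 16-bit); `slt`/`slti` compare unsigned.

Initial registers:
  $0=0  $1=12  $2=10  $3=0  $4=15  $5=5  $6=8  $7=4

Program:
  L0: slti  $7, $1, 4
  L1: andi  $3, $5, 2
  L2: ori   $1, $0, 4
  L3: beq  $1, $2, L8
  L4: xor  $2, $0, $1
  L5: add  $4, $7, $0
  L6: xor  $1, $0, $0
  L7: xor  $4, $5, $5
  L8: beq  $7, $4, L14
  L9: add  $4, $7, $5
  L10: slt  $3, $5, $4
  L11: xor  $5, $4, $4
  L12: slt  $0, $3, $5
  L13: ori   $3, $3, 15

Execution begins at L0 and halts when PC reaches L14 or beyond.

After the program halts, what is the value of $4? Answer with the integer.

5

#0 slti  $7, $1, 4 ; 0/12/10/0/15/5/8/0
#1 andi  $3, $5, 2 ; 0/12/10/0/15/5/8/0
#2 ori   $1, $0, 4 ; 0/4/10/0/15/5/8/0
#3 beq  $1, $2, L8 ; 0/4/10/0/15/5/8/0 ; →fallthru
#4 xor  $2, $0, $1 ; 0/4/4/0/15/5/8/0
#5 add  $4, $7, $0 ; 0/4/4/0/0/5/8/0
#6 xor  $1, $0, $0 ; 0/0/4/0/0/5/8/0
#7 xor  $4, $5, $5 ; 0/0/4/0/0/5/8/0
#8 beq  $7, $4, L14 ; 0/0/4/0/0/5/8/0 ; →target
#9 add  $4, $7, $5 ; 0/0/4/0/5/5/8/0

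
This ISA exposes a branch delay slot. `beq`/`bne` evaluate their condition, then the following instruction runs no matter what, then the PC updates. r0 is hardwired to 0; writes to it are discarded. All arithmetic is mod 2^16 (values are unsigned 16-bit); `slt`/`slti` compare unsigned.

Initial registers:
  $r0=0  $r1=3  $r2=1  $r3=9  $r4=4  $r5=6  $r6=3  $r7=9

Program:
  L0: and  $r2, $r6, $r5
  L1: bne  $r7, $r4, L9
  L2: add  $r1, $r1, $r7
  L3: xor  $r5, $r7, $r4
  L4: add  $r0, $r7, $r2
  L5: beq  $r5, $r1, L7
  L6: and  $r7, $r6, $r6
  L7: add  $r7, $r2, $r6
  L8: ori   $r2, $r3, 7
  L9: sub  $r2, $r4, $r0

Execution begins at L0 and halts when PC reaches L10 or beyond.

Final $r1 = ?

#0 and  $r2, $r6, $r5 ; 0/3/2/9/4/6/3/9
#1 bne  $r7, $r4, L9 ; 0/3/2/9/4/6/3/9 ; →target
#2 add  $r1, $r1, $r7 ; 0/12/2/9/4/6/3/9
#9 sub  $r2, $r4, $r0 ; 0/12/4/9/4/6/3/9

12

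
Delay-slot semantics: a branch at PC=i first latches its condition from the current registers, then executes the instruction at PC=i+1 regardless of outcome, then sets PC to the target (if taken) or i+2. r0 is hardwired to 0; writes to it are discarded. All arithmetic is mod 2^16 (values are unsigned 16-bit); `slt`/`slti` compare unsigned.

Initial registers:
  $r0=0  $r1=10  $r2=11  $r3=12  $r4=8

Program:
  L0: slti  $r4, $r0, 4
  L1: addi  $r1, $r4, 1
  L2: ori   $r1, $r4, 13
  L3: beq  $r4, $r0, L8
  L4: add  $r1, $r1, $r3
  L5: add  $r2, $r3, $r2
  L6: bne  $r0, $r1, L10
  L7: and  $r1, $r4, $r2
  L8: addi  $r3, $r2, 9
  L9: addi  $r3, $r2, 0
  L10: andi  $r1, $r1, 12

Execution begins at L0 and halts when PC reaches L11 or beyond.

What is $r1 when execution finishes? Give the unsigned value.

[0] slti  $r4, $r0, 4  →  {$r0:0, $r1:10, $r2:11, $r3:12, $r4:1}
[1] addi  $r1, $r4, 1  →  {$r0:0, $r1:2, $r2:11, $r3:12, $r4:1}
[2] ori   $r1, $r4, 13  →  {$r0:0, $r1:13, $r2:11, $r3:12, $r4:1}
[3] beq  $r4, $r0, L8  →  {$r0:0, $r1:13, $r2:11, $r3:12, $r4:1}  ⟨branch fallthrough⟩
[4] add  $r1, $r1, $r3  →  {$r0:0, $r1:25, $r2:11, $r3:12, $r4:1}
[5] add  $r2, $r3, $r2  →  {$r0:0, $r1:25, $r2:23, $r3:12, $r4:1}
[6] bne  $r0, $r1, L10  →  {$r0:0, $r1:25, $r2:23, $r3:12, $r4:1}  ⟨branch taken⟩
[7] and  $r1, $r4, $r2  →  {$r0:0, $r1:1, $r2:23, $r3:12, $r4:1}
[10] andi  $r1, $r1, 12  →  {$r0:0, $r1:0, $r2:23, $r3:12, $r4:1}

0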